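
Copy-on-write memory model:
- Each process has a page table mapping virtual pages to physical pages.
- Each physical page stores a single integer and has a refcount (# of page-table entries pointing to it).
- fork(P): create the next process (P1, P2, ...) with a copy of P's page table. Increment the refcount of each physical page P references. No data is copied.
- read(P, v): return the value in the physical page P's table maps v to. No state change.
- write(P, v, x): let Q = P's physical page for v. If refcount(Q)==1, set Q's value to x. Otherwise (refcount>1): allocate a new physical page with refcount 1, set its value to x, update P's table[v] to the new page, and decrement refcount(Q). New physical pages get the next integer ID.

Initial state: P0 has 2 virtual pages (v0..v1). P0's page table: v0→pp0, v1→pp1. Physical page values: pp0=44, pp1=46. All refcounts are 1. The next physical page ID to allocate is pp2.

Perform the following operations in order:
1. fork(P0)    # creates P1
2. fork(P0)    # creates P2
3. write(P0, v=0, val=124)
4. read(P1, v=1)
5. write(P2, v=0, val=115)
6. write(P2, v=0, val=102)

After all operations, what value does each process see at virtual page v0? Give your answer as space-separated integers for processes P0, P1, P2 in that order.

Op 1: fork(P0) -> P1. 2 ppages; refcounts: pp0:2 pp1:2
Op 2: fork(P0) -> P2. 2 ppages; refcounts: pp0:3 pp1:3
Op 3: write(P0, v0, 124). refcount(pp0)=3>1 -> COPY to pp2. 3 ppages; refcounts: pp0:2 pp1:3 pp2:1
Op 4: read(P1, v1) -> 46. No state change.
Op 5: write(P2, v0, 115). refcount(pp0)=2>1 -> COPY to pp3. 4 ppages; refcounts: pp0:1 pp1:3 pp2:1 pp3:1
Op 6: write(P2, v0, 102). refcount(pp3)=1 -> write in place. 4 ppages; refcounts: pp0:1 pp1:3 pp2:1 pp3:1
P0: v0 -> pp2 = 124
P1: v0 -> pp0 = 44
P2: v0 -> pp3 = 102

Answer: 124 44 102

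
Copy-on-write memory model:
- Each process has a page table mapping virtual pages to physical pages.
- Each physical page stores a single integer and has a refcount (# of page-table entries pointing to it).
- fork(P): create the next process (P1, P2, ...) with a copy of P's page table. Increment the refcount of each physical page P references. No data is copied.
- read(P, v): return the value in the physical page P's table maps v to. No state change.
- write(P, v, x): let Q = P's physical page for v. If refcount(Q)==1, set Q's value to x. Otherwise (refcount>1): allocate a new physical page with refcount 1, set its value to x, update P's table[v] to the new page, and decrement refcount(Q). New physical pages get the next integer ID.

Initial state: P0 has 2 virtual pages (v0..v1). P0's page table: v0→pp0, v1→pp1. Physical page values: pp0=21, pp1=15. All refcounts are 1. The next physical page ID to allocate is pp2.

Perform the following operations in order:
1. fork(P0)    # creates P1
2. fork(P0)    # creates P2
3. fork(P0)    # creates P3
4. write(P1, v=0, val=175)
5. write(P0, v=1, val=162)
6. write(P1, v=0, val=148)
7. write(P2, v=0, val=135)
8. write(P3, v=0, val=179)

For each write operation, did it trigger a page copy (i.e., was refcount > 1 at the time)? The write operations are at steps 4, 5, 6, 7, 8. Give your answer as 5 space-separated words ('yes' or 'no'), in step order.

Op 1: fork(P0) -> P1. 2 ppages; refcounts: pp0:2 pp1:2
Op 2: fork(P0) -> P2. 2 ppages; refcounts: pp0:3 pp1:3
Op 3: fork(P0) -> P3. 2 ppages; refcounts: pp0:4 pp1:4
Op 4: write(P1, v0, 175). refcount(pp0)=4>1 -> COPY to pp2. 3 ppages; refcounts: pp0:3 pp1:4 pp2:1
Op 5: write(P0, v1, 162). refcount(pp1)=4>1 -> COPY to pp3. 4 ppages; refcounts: pp0:3 pp1:3 pp2:1 pp3:1
Op 6: write(P1, v0, 148). refcount(pp2)=1 -> write in place. 4 ppages; refcounts: pp0:3 pp1:3 pp2:1 pp3:1
Op 7: write(P2, v0, 135). refcount(pp0)=3>1 -> COPY to pp4. 5 ppages; refcounts: pp0:2 pp1:3 pp2:1 pp3:1 pp4:1
Op 8: write(P3, v0, 179). refcount(pp0)=2>1 -> COPY to pp5. 6 ppages; refcounts: pp0:1 pp1:3 pp2:1 pp3:1 pp4:1 pp5:1

yes yes no yes yes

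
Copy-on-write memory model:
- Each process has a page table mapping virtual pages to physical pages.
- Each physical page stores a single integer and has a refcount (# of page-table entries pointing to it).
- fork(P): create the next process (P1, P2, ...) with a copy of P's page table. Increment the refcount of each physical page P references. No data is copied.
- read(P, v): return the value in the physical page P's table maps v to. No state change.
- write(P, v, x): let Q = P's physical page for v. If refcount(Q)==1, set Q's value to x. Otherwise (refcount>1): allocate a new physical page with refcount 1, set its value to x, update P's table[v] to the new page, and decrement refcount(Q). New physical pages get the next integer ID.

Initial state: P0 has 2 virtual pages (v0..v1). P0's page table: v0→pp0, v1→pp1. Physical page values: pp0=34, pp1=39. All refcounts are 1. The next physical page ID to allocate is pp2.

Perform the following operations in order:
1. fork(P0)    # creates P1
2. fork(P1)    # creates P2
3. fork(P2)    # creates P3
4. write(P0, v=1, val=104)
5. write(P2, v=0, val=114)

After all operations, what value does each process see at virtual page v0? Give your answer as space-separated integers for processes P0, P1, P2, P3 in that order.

Op 1: fork(P0) -> P1. 2 ppages; refcounts: pp0:2 pp1:2
Op 2: fork(P1) -> P2. 2 ppages; refcounts: pp0:3 pp1:3
Op 3: fork(P2) -> P3. 2 ppages; refcounts: pp0:4 pp1:4
Op 4: write(P0, v1, 104). refcount(pp1)=4>1 -> COPY to pp2. 3 ppages; refcounts: pp0:4 pp1:3 pp2:1
Op 5: write(P2, v0, 114). refcount(pp0)=4>1 -> COPY to pp3. 4 ppages; refcounts: pp0:3 pp1:3 pp2:1 pp3:1
P0: v0 -> pp0 = 34
P1: v0 -> pp0 = 34
P2: v0 -> pp3 = 114
P3: v0 -> pp0 = 34

Answer: 34 34 114 34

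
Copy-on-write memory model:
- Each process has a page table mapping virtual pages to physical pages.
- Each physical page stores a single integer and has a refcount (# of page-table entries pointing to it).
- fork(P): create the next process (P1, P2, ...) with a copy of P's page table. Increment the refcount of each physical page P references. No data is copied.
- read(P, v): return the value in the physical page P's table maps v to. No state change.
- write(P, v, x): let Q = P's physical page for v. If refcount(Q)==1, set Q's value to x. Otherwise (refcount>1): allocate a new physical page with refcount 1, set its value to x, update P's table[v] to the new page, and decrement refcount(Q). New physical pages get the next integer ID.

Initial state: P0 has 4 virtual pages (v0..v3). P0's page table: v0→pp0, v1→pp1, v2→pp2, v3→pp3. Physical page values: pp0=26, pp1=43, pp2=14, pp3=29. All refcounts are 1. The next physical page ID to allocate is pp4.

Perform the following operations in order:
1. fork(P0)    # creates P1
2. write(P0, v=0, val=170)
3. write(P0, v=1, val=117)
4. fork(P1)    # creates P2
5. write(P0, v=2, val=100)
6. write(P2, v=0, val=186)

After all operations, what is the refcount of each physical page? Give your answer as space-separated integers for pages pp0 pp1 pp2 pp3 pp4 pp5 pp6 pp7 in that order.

Op 1: fork(P0) -> P1. 4 ppages; refcounts: pp0:2 pp1:2 pp2:2 pp3:2
Op 2: write(P0, v0, 170). refcount(pp0)=2>1 -> COPY to pp4. 5 ppages; refcounts: pp0:1 pp1:2 pp2:2 pp3:2 pp4:1
Op 3: write(P0, v1, 117). refcount(pp1)=2>1 -> COPY to pp5. 6 ppages; refcounts: pp0:1 pp1:1 pp2:2 pp3:2 pp4:1 pp5:1
Op 4: fork(P1) -> P2. 6 ppages; refcounts: pp0:2 pp1:2 pp2:3 pp3:3 pp4:1 pp5:1
Op 5: write(P0, v2, 100). refcount(pp2)=3>1 -> COPY to pp6. 7 ppages; refcounts: pp0:2 pp1:2 pp2:2 pp3:3 pp4:1 pp5:1 pp6:1
Op 6: write(P2, v0, 186). refcount(pp0)=2>1 -> COPY to pp7. 8 ppages; refcounts: pp0:1 pp1:2 pp2:2 pp3:3 pp4:1 pp5:1 pp6:1 pp7:1

Answer: 1 2 2 3 1 1 1 1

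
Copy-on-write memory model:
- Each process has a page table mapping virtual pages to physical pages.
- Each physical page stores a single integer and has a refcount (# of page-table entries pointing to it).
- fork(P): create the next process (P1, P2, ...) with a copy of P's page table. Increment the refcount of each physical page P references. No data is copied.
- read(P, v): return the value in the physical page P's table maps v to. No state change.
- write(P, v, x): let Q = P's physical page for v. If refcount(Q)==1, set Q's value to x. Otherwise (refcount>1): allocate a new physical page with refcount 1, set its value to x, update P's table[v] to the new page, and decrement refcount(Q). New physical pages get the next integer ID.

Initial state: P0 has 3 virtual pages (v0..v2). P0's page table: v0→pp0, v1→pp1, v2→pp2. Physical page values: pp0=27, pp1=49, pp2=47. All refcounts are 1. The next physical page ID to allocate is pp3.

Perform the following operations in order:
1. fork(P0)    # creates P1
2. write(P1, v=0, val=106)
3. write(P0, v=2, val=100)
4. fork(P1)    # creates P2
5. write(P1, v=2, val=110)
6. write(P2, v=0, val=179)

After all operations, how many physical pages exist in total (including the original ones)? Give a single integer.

Op 1: fork(P0) -> P1. 3 ppages; refcounts: pp0:2 pp1:2 pp2:2
Op 2: write(P1, v0, 106). refcount(pp0)=2>1 -> COPY to pp3. 4 ppages; refcounts: pp0:1 pp1:2 pp2:2 pp3:1
Op 3: write(P0, v2, 100). refcount(pp2)=2>1 -> COPY to pp4. 5 ppages; refcounts: pp0:1 pp1:2 pp2:1 pp3:1 pp4:1
Op 4: fork(P1) -> P2. 5 ppages; refcounts: pp0:1 pp1:3 pp2:2 pp3:2 pp4:1
Op 5: write(P1, v2, 110). refcount(pp2)=2>1 -> COPY to pp5. 6 ppages; refcounts: pp0:1 pp1:3 pp2:1 pp3:2 pp4:1 pp5:1
Op 6: write(P2, v0, 179). refcount(pp3)=2>1 -> COPY to pp6. 7 ppages; refcounts: pp0:1 pp1:3 pp2:1 pp3:1 pp4:1 pp5:1 pp6:1

Answer: 7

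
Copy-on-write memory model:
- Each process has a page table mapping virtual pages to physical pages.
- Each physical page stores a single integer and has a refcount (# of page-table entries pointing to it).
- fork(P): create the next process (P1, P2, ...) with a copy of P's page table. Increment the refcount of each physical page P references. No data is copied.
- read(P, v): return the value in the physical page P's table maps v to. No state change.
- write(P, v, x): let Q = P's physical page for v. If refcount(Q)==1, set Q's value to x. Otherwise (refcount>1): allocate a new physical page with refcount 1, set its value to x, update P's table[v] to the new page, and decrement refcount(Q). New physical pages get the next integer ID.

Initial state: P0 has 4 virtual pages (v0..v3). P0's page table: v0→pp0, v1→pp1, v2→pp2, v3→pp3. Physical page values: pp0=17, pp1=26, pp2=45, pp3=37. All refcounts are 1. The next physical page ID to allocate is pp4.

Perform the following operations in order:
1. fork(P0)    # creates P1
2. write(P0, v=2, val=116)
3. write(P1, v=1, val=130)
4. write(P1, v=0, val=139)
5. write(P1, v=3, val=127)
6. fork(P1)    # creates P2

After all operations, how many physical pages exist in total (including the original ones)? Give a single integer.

Op 1: fork(P0) -> P1. 4 ppages; refcounts: pp0:2 pp1:2 pp2:2 pp3:2
Op 2: write(P0, v2, 116). refcount(pp2)=2>1 -> COPY to pp4. 5 ppages; refcounts: pp0:2 pp1:2 pp2:1 pp3:2 pp4:1
Op 3: write(P1, v1, 130). refcount(pp1)=2>1 -> COPY to pp5. 6 ppages; refcounts: pp0:2 pp1:1 pp2:1 pp3:2 pp4:1 pp5:1
Op 4: write(P1, v0, 139). refcount(pp0)=2>1 -> COPY to pp6. 7 ppages; refcounts: pp0:1 pp1:1 pp2:1 pp3:2 pp4:1 pp5:1 pp6:1
Op 5: write(P1, v3, 127). refcount(pp3)=2>1 -> COPY to pp7. 8 ppages; refcounts: pp0:1 pp1:1 pp2:1 pp3:1 pp4:1 pp5:1 pp6:1 pp7:1
Op 6: fork(P1) -> P2. 8 ppages; refcounts: pp0:1 pp1:1 pp2:2 pp3:1 pp4:1 pp5:2 pp6:2 pp7:2

Answer: 8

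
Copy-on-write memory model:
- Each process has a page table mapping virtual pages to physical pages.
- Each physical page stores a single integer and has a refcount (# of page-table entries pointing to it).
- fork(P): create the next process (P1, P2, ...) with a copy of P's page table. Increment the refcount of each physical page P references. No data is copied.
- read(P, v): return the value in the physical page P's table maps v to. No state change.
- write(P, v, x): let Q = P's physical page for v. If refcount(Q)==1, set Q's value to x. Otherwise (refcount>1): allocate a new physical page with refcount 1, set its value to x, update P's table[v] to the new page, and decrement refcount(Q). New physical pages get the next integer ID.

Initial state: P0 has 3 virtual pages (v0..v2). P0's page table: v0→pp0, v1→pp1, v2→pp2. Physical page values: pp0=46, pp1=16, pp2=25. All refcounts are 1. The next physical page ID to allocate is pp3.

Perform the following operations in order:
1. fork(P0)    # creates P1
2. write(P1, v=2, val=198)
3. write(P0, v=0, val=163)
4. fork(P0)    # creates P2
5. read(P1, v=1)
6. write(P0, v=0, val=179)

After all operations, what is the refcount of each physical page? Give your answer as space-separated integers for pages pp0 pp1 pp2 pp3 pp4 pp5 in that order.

Answer: 1 3 2 1 1 1

Derivation:
Op 1: fork(P0) -> P1. 3 ppages; refcounts: pp0:2 pp1:2 pp2:2
Op 2: write(P1, v2, 198). refcount(pp2)=2>1 -> COPY to pp3. 4 ppages; refcounts: pp0:2 pp1:2 pp2:1 pp3:1
Op 3: write(P0, v0, 163). refcount(pp0)=2>1 -> COPY to pp4. 5 ppages; refcounts: pp0:1 pp1:2 pp2:1 pp3:1 pp4:1
Op 4: fork(P0) -> P2. 5 ppages; refcounts: pp0:1 pp1:3 pp2:2 pp3:1 pp4:2
Op 5: read(P1, v1) -> 16. No state change.
Op 6: write(P0, v0, 179). refcount(pp4)=2>1 -> COPY to pp5. 6 ppages; refcounts: pp0:1 pp1:3 pp2:2 pp3:1 pp4:1 pp5:1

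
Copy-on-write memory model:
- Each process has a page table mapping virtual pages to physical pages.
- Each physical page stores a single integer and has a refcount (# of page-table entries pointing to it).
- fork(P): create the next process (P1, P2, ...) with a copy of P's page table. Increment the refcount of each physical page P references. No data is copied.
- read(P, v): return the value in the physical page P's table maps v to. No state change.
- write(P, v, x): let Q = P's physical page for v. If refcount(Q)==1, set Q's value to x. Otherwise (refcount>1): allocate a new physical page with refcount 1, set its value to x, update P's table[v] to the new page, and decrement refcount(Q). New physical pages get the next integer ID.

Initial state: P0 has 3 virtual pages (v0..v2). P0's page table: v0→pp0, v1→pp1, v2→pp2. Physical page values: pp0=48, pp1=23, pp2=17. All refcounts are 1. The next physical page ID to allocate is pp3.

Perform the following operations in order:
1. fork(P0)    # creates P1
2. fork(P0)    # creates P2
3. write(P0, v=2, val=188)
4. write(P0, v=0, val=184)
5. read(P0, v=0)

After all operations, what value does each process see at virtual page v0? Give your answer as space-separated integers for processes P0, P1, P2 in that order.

Answer: 184 48 48

Derivation:
Op 1: fork(P0) -> P1. 3 ppages; refcounts: pp0:2 pp1:2 pp2:2
Op 2: fork(P0) -> P2. 3 ppages; refcounts: pp0:3 pp1:3 pp2:3
Op 3: write(P0, v2, 188). refcount(pp2)=3>1 -> COPY to pp3. 4 ppages; refcounts: pp0:3 pp1:3 pp2:2 pp3:1
Op 4: write(P0, v0, 184). refcount(pp0)=3>1 -> COPY to pp4. 5 ppages; refcounts: pp0:2 pp1:3 pp2:2 pp3:1 pp4:1
Op 5: read(P0, v0) -> 184. No state change.
P0: v0 -> pp4 = 184
P1: v0 -> pp0 = 48
P2: v0 -> pp0 = 48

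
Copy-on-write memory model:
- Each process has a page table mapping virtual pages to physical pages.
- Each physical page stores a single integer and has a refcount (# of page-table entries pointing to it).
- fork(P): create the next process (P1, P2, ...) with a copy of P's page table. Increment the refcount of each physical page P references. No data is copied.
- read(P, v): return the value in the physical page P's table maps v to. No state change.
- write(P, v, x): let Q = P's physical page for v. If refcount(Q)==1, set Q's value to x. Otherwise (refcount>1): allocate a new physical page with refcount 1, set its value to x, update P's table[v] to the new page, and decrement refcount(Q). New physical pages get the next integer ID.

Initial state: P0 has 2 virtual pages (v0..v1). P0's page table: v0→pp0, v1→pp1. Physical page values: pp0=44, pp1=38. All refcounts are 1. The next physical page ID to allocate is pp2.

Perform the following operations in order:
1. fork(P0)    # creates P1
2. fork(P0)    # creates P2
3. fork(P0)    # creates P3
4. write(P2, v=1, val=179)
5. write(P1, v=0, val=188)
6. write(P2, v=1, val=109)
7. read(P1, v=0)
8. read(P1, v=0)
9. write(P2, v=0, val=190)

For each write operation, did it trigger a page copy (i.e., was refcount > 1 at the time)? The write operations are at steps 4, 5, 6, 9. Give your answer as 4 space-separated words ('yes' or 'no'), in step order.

Op 1: fork(P0) -> P1. 2 ppages; refcounts: pp0:2 pp1:2
Op 2: fork(P0) -> P2. 2 ppages; refcounts: pp0:3 pp1:3
Op 3: fork(P0) -> P3. 2 ppages; refcounts: pp0:4 pp1:4
Op 4: write(P2, v1, 179). refcount(pp1)=4>1 -> COPY to pp2. 3 ppages; refcounts: pp0:4 pp1:3 pp2:1
Op 5: write(P1, v0, 188). refcount(pp0)=4>1 -> COPY to pp3. 4 ppages; refcounts: pp0:3 pp1:3 pp2:1 pp3:1
Op 6: write(P2, v1, 109). refcount(pp2)=1 -> write in place. 4 ppages; refcounts: pp0:3 pp1:3 pp2:1 pp3:1
Op 7: read(P1, v0) -> 188. No state change.
Op 8: read(P1, v0) -> 188. No state change.
Op 9: write(P2, v0, 190). refcount(pp0)=3>1 -> COPY to pp4. 5 ppages; refcounts: pp0:2 pp1:3 pp2:1 pp3:1 pp4:1

yes yes no yes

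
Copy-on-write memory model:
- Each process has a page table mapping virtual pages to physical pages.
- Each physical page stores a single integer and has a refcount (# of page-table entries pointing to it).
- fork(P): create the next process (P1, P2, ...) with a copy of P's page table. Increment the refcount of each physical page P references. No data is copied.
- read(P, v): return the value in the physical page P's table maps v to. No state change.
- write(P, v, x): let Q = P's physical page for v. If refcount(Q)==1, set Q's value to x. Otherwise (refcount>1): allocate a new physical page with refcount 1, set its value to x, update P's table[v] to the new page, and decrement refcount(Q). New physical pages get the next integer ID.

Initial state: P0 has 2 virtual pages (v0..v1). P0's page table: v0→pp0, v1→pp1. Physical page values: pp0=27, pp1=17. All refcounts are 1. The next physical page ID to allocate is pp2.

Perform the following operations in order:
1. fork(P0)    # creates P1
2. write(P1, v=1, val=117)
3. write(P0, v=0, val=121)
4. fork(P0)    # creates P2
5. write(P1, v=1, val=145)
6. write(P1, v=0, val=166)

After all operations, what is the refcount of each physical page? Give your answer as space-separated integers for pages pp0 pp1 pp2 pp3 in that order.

Answer: 1 2 1 2

Derivation:
Op 1: fork(P0) -> P1. 2 ppages; refcounts: pp0:2 pp1:2
Op 2: write(P1, v1, 117). refcount(pp1)=2>1 -> COPY to pp2. 3 ppages; refcounts: pp0:2 pp1:1 pp2:1
Op 3: write(P0, v0, 121). refcount(pp0)=2>1 -> COPY to pp3. 4 ppages; refcounts: pp0:1 pp1:1 pp2:1 pp3:1
Op 4: fork(P0) -> P2. 4 ppages; refcounts: pp0:1 pp1:2 pp2:1 pp3:2
Op 5: write(P1, v1, 145). refcount(pp2)=1 -> write in place. 4 ppages; refcounts: pp0:1 pp1:2 pp2:1 pp3:2
Op 6: write(P1, v0, 166). refcount(pp0)=1 -> write in place. 4 ppages; refcounts: pp0:1 pp1:2 pp2:1 pp3:2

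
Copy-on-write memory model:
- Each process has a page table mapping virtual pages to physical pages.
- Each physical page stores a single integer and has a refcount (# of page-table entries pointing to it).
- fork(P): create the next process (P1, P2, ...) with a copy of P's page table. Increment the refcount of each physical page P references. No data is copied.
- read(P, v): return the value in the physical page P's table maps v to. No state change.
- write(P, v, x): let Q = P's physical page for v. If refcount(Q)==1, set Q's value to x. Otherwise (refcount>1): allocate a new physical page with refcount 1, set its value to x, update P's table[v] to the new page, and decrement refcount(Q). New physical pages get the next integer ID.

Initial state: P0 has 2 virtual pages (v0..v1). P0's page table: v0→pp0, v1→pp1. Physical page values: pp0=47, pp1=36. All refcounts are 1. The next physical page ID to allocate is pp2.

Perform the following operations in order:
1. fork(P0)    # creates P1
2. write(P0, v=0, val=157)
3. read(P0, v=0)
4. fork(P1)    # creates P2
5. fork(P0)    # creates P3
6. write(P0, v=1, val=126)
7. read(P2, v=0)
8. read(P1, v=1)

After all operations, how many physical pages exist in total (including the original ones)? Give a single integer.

Op 1: fork(P0) -> P1. 2 ppages; refcounts: pp0:2 pp1:2
Op 2: write(P0, v0, 157). refcount(pp0)=2>1 -> COPY to pp2. 3 ppages; refcounts: pp0:1 pp1:2 pp2:1
Op 3: read(P0, v0) -> 157. No state change.
Op 4: fork(P1) -> P2. 3 ppages; refcounts: pp0:2 pp1:3 pp2:1
Op 5: fork(P0) -> P3. 3 ppages; refcounts: pp0:2 pp1:4 pp2:2
Op 6: write(P0, v1, 126). refcount(pp1)=4>1 -> COPY to pp3. 4 ppages; refcounts: pp0:2 pp1:3 pp2:2 pp3:1
Op 7: read(P2, v0) -> 47. No state change.
Op 8: read(P1, v1) -> 36. No state change.

Answer: 4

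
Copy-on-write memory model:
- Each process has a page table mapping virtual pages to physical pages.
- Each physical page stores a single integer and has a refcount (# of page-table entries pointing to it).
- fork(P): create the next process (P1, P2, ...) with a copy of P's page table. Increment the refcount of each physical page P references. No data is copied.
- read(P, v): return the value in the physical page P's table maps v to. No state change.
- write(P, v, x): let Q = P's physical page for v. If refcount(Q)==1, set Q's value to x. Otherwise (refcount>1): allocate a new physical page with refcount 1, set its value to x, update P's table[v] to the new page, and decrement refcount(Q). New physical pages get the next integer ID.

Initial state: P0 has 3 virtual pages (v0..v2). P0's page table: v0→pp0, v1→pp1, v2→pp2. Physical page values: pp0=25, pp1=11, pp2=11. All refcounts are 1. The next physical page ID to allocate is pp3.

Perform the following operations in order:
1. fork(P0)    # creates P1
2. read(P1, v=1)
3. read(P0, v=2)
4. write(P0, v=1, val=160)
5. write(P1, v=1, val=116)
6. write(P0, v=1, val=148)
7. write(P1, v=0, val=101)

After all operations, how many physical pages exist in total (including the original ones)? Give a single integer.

Op 1: fork(P0) -> P1. 3 ppages; refcounts: pp0:2 pp1:2 pp2:2
Op 2: read(P1, v1) -> 11. No state change.
Op 3: read(P0, v2) -> 11. No state change.
Op 4: write(P0, v1, 160). refcount(pp1)=2>1 -> COPY to pp3. 4 ppages; refcounts: pp0:2 pp1:1 pp2:2 pp3:1
Op 5: write(P1, v1, 116). refcount(pp1)=1 -> write in place. 4 ppages; refcounts: pp0:2 pp1:1 pp2:2 pp3:1
Op 6: write(P0, v1, 148). refcount(pp3)=1 -> write in place. 4 ppages; refcounts: pp0:2 pp1:1 pp2:2 pp3:1
Op 7: write(P1, v0, 101). refcount(pp0)=2>1 -> COPY to pp4. 5 ppages; refcounts: pp0:1 pp1:1 pp2:2 pp3:1 pp4:1

Answer: 5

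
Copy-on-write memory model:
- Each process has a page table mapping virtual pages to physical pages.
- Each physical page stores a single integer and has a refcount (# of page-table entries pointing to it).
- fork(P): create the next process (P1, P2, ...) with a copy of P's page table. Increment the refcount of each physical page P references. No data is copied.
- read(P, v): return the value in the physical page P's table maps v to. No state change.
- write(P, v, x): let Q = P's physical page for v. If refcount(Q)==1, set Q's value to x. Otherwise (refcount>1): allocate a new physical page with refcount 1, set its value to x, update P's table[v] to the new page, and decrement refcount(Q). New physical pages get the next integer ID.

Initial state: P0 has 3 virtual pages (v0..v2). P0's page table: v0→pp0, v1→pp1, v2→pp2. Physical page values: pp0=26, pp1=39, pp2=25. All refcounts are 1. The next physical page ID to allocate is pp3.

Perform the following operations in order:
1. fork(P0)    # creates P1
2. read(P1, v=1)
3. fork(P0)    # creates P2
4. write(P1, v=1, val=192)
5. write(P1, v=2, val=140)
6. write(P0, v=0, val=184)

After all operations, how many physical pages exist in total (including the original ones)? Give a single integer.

Op 1: fork(P0) -> P1. 3 ppages; refcounts: pp0:2 pp1:2 pp2:2
Op 2: read(P1, v1) -> 39. No state change.
Op 3: fork(P0) -> P2. 3 ppages; refcounts: pp0:3 pp1:3 pp2:3
Op 4: write(P1, v1, 192). refcount(pp1)=3>1 -> COPY to pp3. 4 ppages; refcounts: pp0:3 pp1:2 pp2:3 pp3:1
Op 5: write(P1, v2, 140). refcount(pp2)=3>1 -> COPY to pp4. 5 ppages; refcounts: pp0:3 pp1:2 pp2:2 pp3:1 pp4:1
Op 6: write(P0, v0, 184). refcount(pp0)=3>1 -> COPY to pp5. 6 ppages; refcounts: pp0:2 pp1:2 pp2:2 pp3:1 pp4:1 pp5:1

Answer: 6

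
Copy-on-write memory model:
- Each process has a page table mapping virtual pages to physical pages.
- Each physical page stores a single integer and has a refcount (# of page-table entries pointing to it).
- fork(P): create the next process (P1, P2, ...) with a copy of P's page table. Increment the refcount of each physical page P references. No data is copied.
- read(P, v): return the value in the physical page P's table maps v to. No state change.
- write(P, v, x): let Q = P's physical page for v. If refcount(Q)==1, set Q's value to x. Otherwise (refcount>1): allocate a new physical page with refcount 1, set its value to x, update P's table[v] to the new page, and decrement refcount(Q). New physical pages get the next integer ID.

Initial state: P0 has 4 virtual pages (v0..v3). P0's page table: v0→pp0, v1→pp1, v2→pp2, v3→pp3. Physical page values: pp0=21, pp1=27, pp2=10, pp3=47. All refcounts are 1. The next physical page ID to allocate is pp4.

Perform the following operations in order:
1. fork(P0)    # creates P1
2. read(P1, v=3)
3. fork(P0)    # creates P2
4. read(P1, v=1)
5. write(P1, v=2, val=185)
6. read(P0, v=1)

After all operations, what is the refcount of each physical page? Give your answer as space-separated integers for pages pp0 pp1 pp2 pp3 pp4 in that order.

Op 1: fork(P0) -> P1. 4 ppages; refcounts: pp0:2 pp1:2 pp2:2 pp3:2
Op 2: read(P1, v3) -> 47. No state change.
Op 3: fork(P0) -> P2. 4 ppages; refcounts: pp0:3 pp1:3 pp2:3 pp3:3
Op 4: read(P1, v1) -> 27. No state change.
Op 5: write(P1, v2, 185). refcount(pp2)=3>1 -> COPY to pp4. 5 ppages; refcounts: pp0:3 pp1:3 pp2:2 pp3:3 pp4:1
Op 6: read(P0, v1) -> 27. No state change.

Answer: 3 3 2 3 1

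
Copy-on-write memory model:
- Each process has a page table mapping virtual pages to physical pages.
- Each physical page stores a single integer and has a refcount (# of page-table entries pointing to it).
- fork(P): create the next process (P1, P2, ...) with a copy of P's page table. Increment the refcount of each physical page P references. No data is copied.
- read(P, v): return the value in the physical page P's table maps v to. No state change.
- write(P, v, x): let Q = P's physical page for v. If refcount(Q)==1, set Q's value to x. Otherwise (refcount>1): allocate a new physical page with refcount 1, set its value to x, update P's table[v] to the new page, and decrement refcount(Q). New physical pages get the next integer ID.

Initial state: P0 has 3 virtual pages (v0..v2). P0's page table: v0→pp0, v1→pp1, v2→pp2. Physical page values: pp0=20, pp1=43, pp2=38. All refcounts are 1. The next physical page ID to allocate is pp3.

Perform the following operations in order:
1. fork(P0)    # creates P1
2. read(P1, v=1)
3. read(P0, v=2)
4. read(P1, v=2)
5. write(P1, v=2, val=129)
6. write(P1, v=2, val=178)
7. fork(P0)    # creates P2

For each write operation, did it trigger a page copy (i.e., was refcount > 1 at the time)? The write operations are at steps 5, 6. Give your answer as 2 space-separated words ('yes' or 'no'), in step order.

Op 1: fork(P0) -> P1. 3 ppages; refcounts: pp0:2 pp1:2 pp2:2
Op 2: read(P1, v1) -> 43. No state change.
Op 3: read(P0, v2) -> 38. No state change.
Op 4: read(P1, v2) -> 38. No state change.
Op 5: write(P1, v2, 129). refcount(pp2)=2>1 -> COPY to pp3. 4 ppages; refcounts: pp0:2 pp1:2 pp2:1 pp3:1
Op 6: write(P1, v2, 178). refcount(pp3)=1 -> write in place. 4 ppages; refcounts: pp0:2 pp1:2 pp2:1 pp3:1
Op 7: fork(P0) -> P2. 4 ppages; refcounts: pp0:3 pp1:3 pp2:2 pp3:1

yes no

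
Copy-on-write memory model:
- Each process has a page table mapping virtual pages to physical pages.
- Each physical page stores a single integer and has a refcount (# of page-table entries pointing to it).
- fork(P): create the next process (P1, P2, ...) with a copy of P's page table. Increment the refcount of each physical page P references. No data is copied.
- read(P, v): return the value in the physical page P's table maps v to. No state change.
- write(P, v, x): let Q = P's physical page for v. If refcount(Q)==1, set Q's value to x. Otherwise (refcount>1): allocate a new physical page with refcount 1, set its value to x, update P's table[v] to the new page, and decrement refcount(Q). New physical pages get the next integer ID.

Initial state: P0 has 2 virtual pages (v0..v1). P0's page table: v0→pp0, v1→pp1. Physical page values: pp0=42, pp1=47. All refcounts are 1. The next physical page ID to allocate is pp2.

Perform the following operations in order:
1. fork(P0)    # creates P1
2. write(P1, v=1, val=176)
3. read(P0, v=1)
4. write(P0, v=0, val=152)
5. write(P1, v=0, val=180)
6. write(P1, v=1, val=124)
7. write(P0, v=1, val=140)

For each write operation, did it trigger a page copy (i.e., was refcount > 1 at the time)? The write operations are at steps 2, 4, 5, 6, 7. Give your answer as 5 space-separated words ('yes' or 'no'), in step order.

Op 1: fork(P0) -> P1. 2 ppages; refcounts: pp0:2 pp1:2
Op 2: write(P1, v1, 176). refcount(pp1)=2>1 -> COPY to pp2. 3 ppages; refcounts: pp0:2 pp1:1 pp2:1
Op 3: read(P0, v1) -> 47. No state change.
Op 4: write(P0, v0, 152). refcount(pp0)=2>1 -> COPY to pp3. 4 ppages; refcounts: pp0:1 pp1:1 pp2:1 pp3:1
Op 5: write(P1, v0, 180). refcount(pp0)=1 -> write in place. 4 ppages; refcounts: pp0:1 pp1:1 pp2:1 pp3:1
Op 6: write(P1, v1, 124). refcount(pp2)=1 -> write in place. 4 ppages; refcounts: pp0:1 pp1:1 pp2:1 pp3:1
Op 7: write(P0, v1, 140). refcount(pp1)=1 -> write in place. 4 ppages; refcounts: pp0:1 pp1:1 pp2:1 pp3:1

yes yes no no no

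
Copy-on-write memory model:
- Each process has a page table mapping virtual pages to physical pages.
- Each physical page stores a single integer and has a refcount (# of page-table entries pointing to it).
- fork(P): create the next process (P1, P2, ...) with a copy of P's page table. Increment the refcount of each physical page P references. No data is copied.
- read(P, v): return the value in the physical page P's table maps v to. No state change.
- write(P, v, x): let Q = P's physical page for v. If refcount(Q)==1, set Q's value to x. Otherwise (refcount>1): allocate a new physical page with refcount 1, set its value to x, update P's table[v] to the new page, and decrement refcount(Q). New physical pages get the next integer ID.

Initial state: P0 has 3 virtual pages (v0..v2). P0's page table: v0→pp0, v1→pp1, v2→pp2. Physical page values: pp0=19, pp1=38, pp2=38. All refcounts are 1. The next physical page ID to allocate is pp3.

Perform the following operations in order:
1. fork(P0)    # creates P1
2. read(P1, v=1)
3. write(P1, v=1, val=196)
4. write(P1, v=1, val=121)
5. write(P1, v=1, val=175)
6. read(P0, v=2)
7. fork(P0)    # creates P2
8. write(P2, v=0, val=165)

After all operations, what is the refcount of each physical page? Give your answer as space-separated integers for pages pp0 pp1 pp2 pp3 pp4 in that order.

Answer: 2 2 3 1 1

Derivation:
Op 1: fork(P0) -> P1. 3 ppages; refcounts: pp0:2 pp1:2 pp2:2
Op 2: read(P1, v1) -> 38. No state change.
Op 3: write(P1, v1, 196). refcount(pp1)=2>1 -> COPY to pp3. 4 ppages; refcounts: pp0:2 pp1:1 pp2:2 pp3:1
Op 4: write(P1, v1, 121). refcount(pp3)=1 -> write in place. 4 ppages; refcounts: pp0:2 pp1:1 pp2:2 pp3:1
Op 5: write(P1, v1, 175). refcount(pp3)=1 -> write in place. 4 ppages; refcounts: pp0:2 pp1:1 pp2:2 pp3:1
Op 6: read(P0, v2) -> 38. No state change.
Op 7: fork(P0) -> P2. 4 ppages; refcounts: pp0:3 pp1:2 pp2:3 pp3:1
Op 8: write(P2, v0, 165). refcount(pp0)=3>1 -> COPY to pp4. 5 ppages; refcounts: pp0:2 pp1:2 pp2:3 pp3:1 pp4:1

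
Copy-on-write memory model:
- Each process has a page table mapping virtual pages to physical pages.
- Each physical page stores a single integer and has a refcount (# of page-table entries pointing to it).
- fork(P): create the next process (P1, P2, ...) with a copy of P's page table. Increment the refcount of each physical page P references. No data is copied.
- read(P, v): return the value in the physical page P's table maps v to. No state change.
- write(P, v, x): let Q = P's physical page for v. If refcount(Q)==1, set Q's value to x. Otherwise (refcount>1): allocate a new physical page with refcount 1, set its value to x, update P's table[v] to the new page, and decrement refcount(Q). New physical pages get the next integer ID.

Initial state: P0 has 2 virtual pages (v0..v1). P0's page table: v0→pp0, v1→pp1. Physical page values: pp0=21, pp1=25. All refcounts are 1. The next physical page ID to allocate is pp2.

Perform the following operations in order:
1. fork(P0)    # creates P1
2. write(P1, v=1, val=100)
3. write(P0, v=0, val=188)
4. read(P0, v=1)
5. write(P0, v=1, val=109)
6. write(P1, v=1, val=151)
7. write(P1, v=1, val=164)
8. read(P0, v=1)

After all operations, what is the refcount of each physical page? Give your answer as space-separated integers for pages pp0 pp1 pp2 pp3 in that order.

Op 1: fork(P0) -> P1. 2 ppages; refcounts: pp0:2 pp1:2
Op 2: write(P1, v1, 100). refcount(pp1)=2>1 -> COPY to pp2. 3 ppages; refcounts: pp0:2 pp1:1 pp2:1
Op 3: write(P0, v0, 188). refcount(pp0)=2>1 -> COPY to pp3. 4 ppages; refcounts: pp0:1 pp1:1 pp2:1 pp3:1
Op 4: read(P0, v1) -> 25. No state change.
Op 5: write(P0, v1, 109). refcount(pp1)=1 -> write in place. 4 ppages; refcounts: pp0:1 pp1:1 pp2:1 pp3:1
Op 6: write(P1, v1, 151). refcount(pp2)=1 -> write in place. 4 ppages; refcounts: pp0:1 pp1:1 pp2:1 pp3:1
Op 7: write(P1, v1, 164). refcount(pp2)=1 -> write in place. 4 ppages; refcounts: pp0:1 pp1:1 pp2:1 pp3:1
Op 8: read(P0, v1) -> 109. No state change.

Answer: 1 1 1 1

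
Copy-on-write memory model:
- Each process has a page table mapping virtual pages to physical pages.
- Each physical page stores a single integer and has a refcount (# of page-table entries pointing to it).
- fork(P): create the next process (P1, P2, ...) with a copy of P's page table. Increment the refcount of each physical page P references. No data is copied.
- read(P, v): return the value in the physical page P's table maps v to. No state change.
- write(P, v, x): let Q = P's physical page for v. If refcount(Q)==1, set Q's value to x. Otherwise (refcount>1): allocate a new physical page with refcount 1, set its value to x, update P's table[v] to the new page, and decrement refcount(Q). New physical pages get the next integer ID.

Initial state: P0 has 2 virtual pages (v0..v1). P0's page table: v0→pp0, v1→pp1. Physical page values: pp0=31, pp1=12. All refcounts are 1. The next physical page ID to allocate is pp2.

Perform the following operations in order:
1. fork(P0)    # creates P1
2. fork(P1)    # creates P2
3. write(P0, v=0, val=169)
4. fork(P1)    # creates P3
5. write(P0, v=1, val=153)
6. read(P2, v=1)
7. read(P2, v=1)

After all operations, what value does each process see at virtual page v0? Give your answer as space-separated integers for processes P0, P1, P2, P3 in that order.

Op 1: fork(P0) -> P1. 2 ppages; refcounts: pp0:2 pp1:2
Op 2: fork(P1) -> P2. 2 ppages; refcounts: pp0:3 pp1:3
Op 3: write(P0, v0, 169). refcount(pp0)=3>1 -> COPY to pp2. 3 ppages; refcounts: pp0:2 pp1:3 pp2:1
Op 4: fork(P1) -> P3. 3 ppages; refcounts: pp0:3 pp1:4 pp2:1
Op 5: write(P0, v1, 153). refcount(pp1)=4>1 -> COPY to pp3. 4 ppages; refcounts: pp0:3 pp1:3 pp2:1 pp3:1
Op 6: read(P2, v1) -> 12. No state change.
Op 7: read(P2, v1) -> 12. No state change.
P0: v0 -> pp2 = 169
P1: v0 -> pp0 = 31
P2: v0 -> pp0 = 31
P3: v0 -> pp0 = 31

Answer: 169 31 31 31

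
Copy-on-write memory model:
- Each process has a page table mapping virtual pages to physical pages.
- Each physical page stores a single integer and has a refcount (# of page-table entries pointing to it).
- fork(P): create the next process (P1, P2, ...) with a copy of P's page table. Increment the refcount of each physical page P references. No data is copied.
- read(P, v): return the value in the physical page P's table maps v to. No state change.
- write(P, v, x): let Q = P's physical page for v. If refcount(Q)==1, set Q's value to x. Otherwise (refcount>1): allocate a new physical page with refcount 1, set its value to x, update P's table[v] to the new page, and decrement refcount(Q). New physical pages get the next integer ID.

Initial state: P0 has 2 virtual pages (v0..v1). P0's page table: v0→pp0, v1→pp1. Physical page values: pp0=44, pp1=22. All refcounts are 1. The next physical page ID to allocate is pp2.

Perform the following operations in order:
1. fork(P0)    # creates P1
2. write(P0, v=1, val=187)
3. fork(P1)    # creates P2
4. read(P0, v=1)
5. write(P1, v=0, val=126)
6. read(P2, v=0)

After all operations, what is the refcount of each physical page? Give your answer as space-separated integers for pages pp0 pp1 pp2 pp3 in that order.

Op 1: fork(P0) -> P1. 2 ppages; refcounts: pp0:2 pp1:2
Op 2: write(P0, v1, 187). refcount(pp1)=2>1 -> COPY to pp2. 3 ppages; refcounts: pp0:2 pp1:1 pp2:1
Op 3: fork(P1) -> P2. 3 ppages; refcounts: pp0:3 pp1:2 pp2:1
Op 4: read(P0, v1) -> 187. No state change.
Op 5: write(P1, v0, 126). refcount(pp0)=3>1 -> COPY to pp3. 4 ppages; refcounts: pp0:2 pp1:2 pp2:1 pp3:1
Op 6: read(P2, v0) -> 44. No state change.

Answer: 2 2 1 1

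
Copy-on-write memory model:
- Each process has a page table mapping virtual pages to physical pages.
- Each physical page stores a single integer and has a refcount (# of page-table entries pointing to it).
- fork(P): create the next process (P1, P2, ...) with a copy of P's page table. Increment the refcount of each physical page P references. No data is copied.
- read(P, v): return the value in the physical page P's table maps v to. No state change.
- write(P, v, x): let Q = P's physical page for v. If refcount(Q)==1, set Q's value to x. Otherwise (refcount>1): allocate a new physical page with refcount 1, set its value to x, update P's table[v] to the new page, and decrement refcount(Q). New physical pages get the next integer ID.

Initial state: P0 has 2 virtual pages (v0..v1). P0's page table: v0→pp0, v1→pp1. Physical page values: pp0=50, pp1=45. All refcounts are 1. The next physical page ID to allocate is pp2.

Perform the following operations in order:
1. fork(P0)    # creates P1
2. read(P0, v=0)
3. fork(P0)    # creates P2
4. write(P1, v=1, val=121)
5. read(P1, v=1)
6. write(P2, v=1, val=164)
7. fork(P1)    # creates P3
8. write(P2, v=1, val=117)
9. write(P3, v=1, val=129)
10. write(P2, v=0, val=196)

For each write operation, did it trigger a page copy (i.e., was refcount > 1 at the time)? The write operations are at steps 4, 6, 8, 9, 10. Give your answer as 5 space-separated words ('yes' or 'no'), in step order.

Op 1: fork(P0) -> P1. 2 ppages; refcounts: pp0:2 pp1:2
Op 2: read(P0, v0) -> 50. No state change.
Op 3: fork(P0) -> P2. 2 ppages; refcounts: pp0:3 pp1:3
Op 4: write(P1, v1, 121). refcount(pp1)=3>1 -> COPY to pp2. 3 ppages; refcounts: pp0:3 pp1:2 pp2:1
Op 5: read(P1, v1) -> 121. No state change.
Op 6: write(P2, v1, 164). refcount(pp1)=2>1 -> COPY to pp3. 4 ppages; refcounts: pp0:3 pp1:1 pp2:1 pp3:1
Op 7: fork(P1) -> P3. 4 ppages; refcounts: pp0:4 pp1:1 pp2:2 pp3:1
Op 8: write(P2, v1, 117). refcount(pp3)=1 -> write in place. 4 ppages; refcounts: pp0:4 pp1:1 pp2:2 pp3:1
Op 9: write(P3, v1, 129). refcount(pp2)=2>1 -> COPY to pp4. 5 ppages; refcounts: pp0:4 pp1:1 pp2:1 pp3:1 pp4:1
Op 10: write(P2, v0, 196). refcount(pp0)=4>1 -> COPY to pp5. 6 ppages; refcounts: pp0:3 pp1:1 pp2:1 pp3:1 pp4:1 pp5:1

yes yes no yes yes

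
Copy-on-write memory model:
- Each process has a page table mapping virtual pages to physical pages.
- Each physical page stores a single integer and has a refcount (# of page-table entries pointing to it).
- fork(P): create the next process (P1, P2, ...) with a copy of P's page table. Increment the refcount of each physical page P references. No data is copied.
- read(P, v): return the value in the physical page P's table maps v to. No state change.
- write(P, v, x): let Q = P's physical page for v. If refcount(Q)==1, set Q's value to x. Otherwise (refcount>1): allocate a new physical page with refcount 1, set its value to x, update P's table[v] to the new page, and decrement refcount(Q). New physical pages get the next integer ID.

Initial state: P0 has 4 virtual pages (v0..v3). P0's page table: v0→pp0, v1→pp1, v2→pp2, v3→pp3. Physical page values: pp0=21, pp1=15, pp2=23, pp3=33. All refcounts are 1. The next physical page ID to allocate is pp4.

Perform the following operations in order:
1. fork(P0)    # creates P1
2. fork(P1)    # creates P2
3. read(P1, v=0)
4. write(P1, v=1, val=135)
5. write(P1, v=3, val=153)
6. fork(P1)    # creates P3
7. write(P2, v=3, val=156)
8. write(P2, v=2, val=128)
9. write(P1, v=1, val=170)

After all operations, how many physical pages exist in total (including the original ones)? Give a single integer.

Answer: 9

Derivation:
Op 1: fork(P0) -> P1. 4 ppages; refcounts: pp0:2 pp1:2 pp2:2 pp3:2
Op 2: fork(P1) -> P2. 4 ppages; refcounts: pp0:3 pp1:3 pp2:3 pp3:3
Op 3: read(P1, v0) -> 21. No state change.
Op 4: write(P1, v1, 135). refcount(pp1)=3>1 -> COPY to pp4. 5 ppages; refcounts: pp0:3 pp1:2 pp2:3 pp3:3 pp4:1
Op 5: write(P1, v3, 153). refcount(pp3)=3>1 -> COPY to pp5. 6 ppages; refcounts: pp0:3 pp1:2 pp2:3 pp3:2 pp4:1 pp5:1
Op 6: fork(P1) -> P3. 6 ppages; refcounts: pp0:4 pp1:2 pp2:4 pp3:2 pp4:2 pp5:2
Op 7: write(P2, v3, 156). refcount(pp3)=2>1 -> COPY to pp6. 7 ppages; refcounts: pp0:4 pp1:2 pp2:4 pp3:1 pp4:2 pp5:2 pp6:1
Op 8: write(P2, v2, 128). refcount(pp2)=4>1 -> COPY to pp7. 8 ppages; refcounts: pp0:4 pp1:2 pp2:3 pp3:1 pp4:2 pp5:2 pp6:1 pp7:1
Op 9: write(P1, v1, 170). refcount(pp4)=2>1 -> COPY to pp8. 9 ppages; refcounts: pp0:4 pp1:2 pp2:3 pp3:1 pp4:1 pp5:2 pp6:1 pp7:1 pp8:1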